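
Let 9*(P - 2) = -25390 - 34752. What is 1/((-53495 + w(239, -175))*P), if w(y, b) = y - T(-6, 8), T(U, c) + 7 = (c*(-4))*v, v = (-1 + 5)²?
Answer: 3/1056919796 ≈ 2.8384e-9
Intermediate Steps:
P = -60124/9 (P = 2 + (-25390 - 34752)/9 = 2 + (⅑)*(-60142) = 2 - 60142/9 = -60124/9 ≈ -6680.4)
v = 16 (v = 4² = 16)
T(U, c) = -7 - 64*c (T(U, c) = -7 + (c*(-4))*16 = -7 - 4*c*16 = -7 - 64*c)
w(y, b) = 519 + y (w(y, b) = y - (-7 - 64*8) = y - (-7 - 512) = y - 1*(-519) = y + 519 = 519 + y)
1/((-53495 + w(239, -175))*P) = 1/((-53495 + (519 + 239))*(-60124/9)) = -9/60124/(-53495 + 758) = -9/60124/(-52737) = -1/52737*(-9/60124) = 3/1056919796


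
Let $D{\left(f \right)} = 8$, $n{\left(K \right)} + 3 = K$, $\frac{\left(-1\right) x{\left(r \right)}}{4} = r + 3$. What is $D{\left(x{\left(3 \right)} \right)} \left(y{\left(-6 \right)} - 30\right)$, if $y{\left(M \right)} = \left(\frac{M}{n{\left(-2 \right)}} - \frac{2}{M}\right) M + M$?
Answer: $- \frac{1808}{5} \approx -361.6$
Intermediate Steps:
$x{\left(r \right)} = -12 - 4 r$ ($x{\left(r \right)} = - 4 \left(r + 3\right) = - 4 \left(3 + r\right) = -12 - 4 r$)
$n{\left(K \right)} = -3 + K$
$y{\left(M \right)} = M + M \left(- \frac{2}{M} - \frac{M}{5}\right)$ ($y{\left(M \right)} = \left(\frac{M}{-3 - 2} - \frac{2}{M}\right) M + M = \left(\frac{M}{-5} - \frac{2}{M}\right) M + M = \left(M \left(- \frac{1}{5}\right) - \frac{2}{M}\right) M + M = \left(- \frac{M}{5} - \frac{2}{M}\right) M + M = \left(- \frac{2}{M} - \frac{M}{5}\right) M + M = M \left(- \frac{2}{M} - \frac{M}{5}\right) + M = M + M \left(- \frac{2}{M} - \frac{M}{5}\right)$)
$D{\left(x{\left(3 \right)} \right)} \left(y{\left(-6 \right)} - 30\right) = 8 \left(\left(-2 - 6 - \frac{\left(-6\right)^{2}}{5}\right) - 30\right) = 8 \left(\left(-2 - 6 - \frac{36}{5}\right) - 30\right) = 8 \left(- \frac{76}{5} - 30\right) = 8 \left(- \frac{226}{5}\right) = - \frac{1808}{5}$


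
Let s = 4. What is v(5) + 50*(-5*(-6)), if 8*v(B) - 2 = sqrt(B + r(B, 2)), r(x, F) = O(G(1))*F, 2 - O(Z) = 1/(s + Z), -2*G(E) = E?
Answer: 6001/4 + sqrt(413)/56 ≈ 1500.6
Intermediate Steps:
G(E) = -E/2
O(Z) = 2 - 1/(4 + Z)
r(x, F) = 12*F/7 (r(x, F) = ((7 + 2*(-1/2*1))/(4 - 1/2*1))*F = ((7 + 2*(-1/2))/(4 - 1/2))*F = ((7 - 1)/(7/2))*F = ((2/7)*6)*F = 12*F/7)
v(B) = 1/4 + sqrt(24/7 + B)/8 (v(B) = 1/4 + sqrt(B + (12/7)*2)/8 = 1/4 + sqrt(B + 24/7)/8 = 1/4 + sqrt(24/7 + B)/8)
v(5) + 50*(-5*(-6)) = (1/4 + sqrt(168 + 49*5)/56) + 50*(-5*(-6)) = (1/4 + sqrt(168 + 245)/56) + 50*30 = (1/4 + sqrt(413)/56) + 1500 = 6001/4 + sqrt(413)/56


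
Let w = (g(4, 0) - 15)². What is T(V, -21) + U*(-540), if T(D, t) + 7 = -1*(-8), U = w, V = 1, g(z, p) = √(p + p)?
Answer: -121499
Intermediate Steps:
g(z, p) = √2*√p (g(z, p) = √(2*p) = √2*√p)
w = 225 (w = (√2*√0 - 15)² = (√2*0 - 15)² = (0 - 15)² = (-15)² = 225)
U = 225
T(D, t) = 1 (T(D, t) = -7 - 1*(-8) = -7 + 8 = 1)
T(V, -21) + U*(-540) = 1 + 225*(-540) = 1 - 121500 = -121499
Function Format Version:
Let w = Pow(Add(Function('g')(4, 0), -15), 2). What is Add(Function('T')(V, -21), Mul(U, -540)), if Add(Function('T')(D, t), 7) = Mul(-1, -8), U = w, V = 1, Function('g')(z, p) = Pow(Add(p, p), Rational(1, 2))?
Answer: -121499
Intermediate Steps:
Function('g')(z, p) = Mul(Pow(2, Rational(1, 2)), Pow(p, Rational(1, 2))) (Function('g')(z, p) = Pow(Mul(2, p), Rational(1, 2)) = Mul(Pow(2, Rational(1, 2)), Pow(p, Rational(1, 2))))
w = 225 (w = Pow(Add(Mul(Pow(2, Rational(1, 2)), Pow(0, Rational(1, 2))), -15), 2) = Pow(Add(Mul(Pow(2, Rational(1, 2)), 0), -15), 2) = Pow(Add(0, -15), 2) = Pow(-15, 2) = 225)
U = 225
Function('T')(D, t) = 1 (Function('T')(D, t) = Add(-7, Mul(-1, -8)) = Add(-7, 8) = 1)
Add(Function('T')(V, -21), Mul(U, -540)) = Add(1, Mul(225, -540)) = Add(1, -121500) = -121499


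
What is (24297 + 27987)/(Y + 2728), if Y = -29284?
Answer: -4357/2213 ≈ -1.9688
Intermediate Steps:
(24297 + 27987)/(Y + 2728) = (24297 + 27987)/(-29284 + 2728) = 52284/(-26556) = 52284*(-1/26556) = -4357/2213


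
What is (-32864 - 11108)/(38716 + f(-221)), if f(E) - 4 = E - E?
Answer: -10993/9680 ≈ -1.1356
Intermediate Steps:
f(E) = 4 (f(E) = 4 + (E - E) = 4 + 0 = 4)
(-32864 - 11108)/(38716 + f(-221)) = (-32864 - 11108)/(38716 + 4) = -43972/38720 = -43972*1/38720 = -10993/9680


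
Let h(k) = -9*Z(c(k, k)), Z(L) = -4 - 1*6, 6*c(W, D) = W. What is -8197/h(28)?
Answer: -8197/90 ≈ -91.078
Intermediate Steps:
c(W, D) = W/6
Z(L) = -10 (Z(L) = -4 - 6 = -10)
h(k) = 90 (h(k) = -9*(-10) = 90)
-8197/h(28) = -8197/90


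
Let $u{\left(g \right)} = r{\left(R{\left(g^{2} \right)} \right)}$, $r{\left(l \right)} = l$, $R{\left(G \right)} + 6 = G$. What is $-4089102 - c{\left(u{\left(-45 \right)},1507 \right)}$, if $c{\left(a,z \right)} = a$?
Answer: $-4091121$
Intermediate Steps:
$R{\left(G \right)} = -6 + G$
$u{\left(g \right)} = -6 + g^{2}$
$-4089102 - c{\left(u{\left(-45 \right)},1507 \right)} = -4089102 - \left(-6 + \left(-45\right)^{2}\right) = -4089102 - \left(-6 + 2025\right) = -4089102 - 2019 = -4091121$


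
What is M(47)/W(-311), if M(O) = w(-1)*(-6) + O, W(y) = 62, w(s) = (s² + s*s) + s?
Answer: 41/62 ≈ 0.66129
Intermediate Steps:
w(s) = s + 2*s² (w(s) = (s² + s²) + s = 2*s² + s = s + 2*s²)
M(O) = -6 + O (M(O) = -(1 + 2*(-1))*(-6) + O = -(1 - 2)*(-6) + O = -1*(-1)*(-6) + O = 1*(-6) + O = -6 + O)
M(47)/W(-311) = (-6 + 47)/62 = 41*(1/62) = 41/62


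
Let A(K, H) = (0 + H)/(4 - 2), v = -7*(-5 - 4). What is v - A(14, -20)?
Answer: 73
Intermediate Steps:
v = 63 (v = -7*(-9) = 63)
A(K, H) = H/2
v - A(14, -20) = 63 - (-20)/2 = 63 - 1*(-10) = 63 + 10 = 73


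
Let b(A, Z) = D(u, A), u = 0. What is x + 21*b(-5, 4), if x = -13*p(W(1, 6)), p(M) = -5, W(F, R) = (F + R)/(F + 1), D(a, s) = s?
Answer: -40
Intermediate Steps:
b(A, Z) = A
W(F, R) = (F + R)/(1 + F)
x = 65 (x = -13*(-5) = 65)
x + 21*b(-5, 4) = 65 + 21*(-5) = 65 - 105 = -40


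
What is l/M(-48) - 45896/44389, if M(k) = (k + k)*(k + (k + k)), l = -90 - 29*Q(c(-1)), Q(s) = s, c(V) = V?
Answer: -637174033/613633536 ≈ -1.0384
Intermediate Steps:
l = -61 (l = -90 - 29*(-1) = -90 + 29 = -61)
M(k) = 6*k² (M(k) = (2*k)*(k + 2*k) = (2*k)*(3*k) = 6*k²)
l/M(-48) - 45896/44389 = -61/(6*(-48)²) - 45896/44389 = -61/(6*2304) - 45896*1/44389 = -61/13824 - 45896/44389 = -637174033/613633536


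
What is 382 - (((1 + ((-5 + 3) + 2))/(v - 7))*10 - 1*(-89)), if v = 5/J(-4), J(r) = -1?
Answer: 1763/6 ≈ 293.83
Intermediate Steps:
v = -5 (v = 5/(-1) = 5*(-1) = -5)
382 - (((1 + ((-5 + 3) + 2))/(v - 7))*10 - 1*(-89)) = 382 - (((1 + ((-5 + 3) + 2))/(-5 - 7))*10 - 1*(-89)) = 382 - (((1 + (-2 + 2))/(-12))*10 + 89) = 382 - (((1 + 0)*(-1/12))*10 + 89) = 382 - ((1*(-1/12))*10 + 89) = 382 - (-1/12*10 + 89) = 382 - (-⅚ + 89) = 382 - 1*529/6 = 382 - 529/6 = 1763/6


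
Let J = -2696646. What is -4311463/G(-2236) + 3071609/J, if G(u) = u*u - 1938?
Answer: -6744411976430/3369296029917 ≈ -2.0017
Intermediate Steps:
G(u) = -1938 + u² (G(u) = u² - 1938 = -1938 + u²)
-4311463/G(-2236) + 3071609/J = -4311463/(-1938 + (-2236)²) + 3071609/(-2696646) = -4311463/(-1938 + 4999696) + 3071609*(-1/2696646) = -4311463/4997758 - 3071609/2696646 = -6744411976430/3369296029917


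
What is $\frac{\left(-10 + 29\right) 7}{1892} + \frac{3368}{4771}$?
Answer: $\frac{7006799}{9026732} \approx 0.77623$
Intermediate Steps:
$\frac{\left(-10 + 29\right) 7}{1892} + \frac{3368}{4771} = 19 \cdot 7 \cdot \frac{1}{1892} + 3368 \cdot \frac{1}{4771} = 133 \cdot \frac{1}{1892} + \frac{3368}{4771} = \frac{133}{1892} + \frac{3368}{4771} = \frac{7006799}{9026732}$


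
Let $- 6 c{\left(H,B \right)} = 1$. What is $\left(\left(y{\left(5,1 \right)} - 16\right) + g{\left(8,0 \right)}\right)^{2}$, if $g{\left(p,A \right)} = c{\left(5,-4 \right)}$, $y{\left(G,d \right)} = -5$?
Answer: $\frac{16129}{36} \approx 448.03$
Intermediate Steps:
$c{\left(H,B \right)} = - \frac{1}{6}$ ($c{\left(H,B \right)} = \left(- \frac{1}{6}\right) 1 = - \frac{1}{6}$)
$g{\left(p,A \right)} = - \frac{1}{6}$
$\left(\left(y{\left(5,1 \right)} - 16\right) + g{\left(8,0 \right)}\right)^{2} = \left(\left(-5 - 16\right) - \frac{1}{6}\right)^{2} = \left(-21 - \frac{1}{6}\right)^{2} = \left(- \frac{127}{6}\right)^{2} = \frac{16129}{36}$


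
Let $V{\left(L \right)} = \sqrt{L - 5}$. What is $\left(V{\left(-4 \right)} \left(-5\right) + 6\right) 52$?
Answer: $312 - 780 i \approx 312.0 - 780.0 i$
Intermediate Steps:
$V{\left(L \right)} = \sqrt{-5 + L}$
$\left(V{\left(-4 \right)} \left(-5\right) + 6\right) 52 = \left(\sqrt{-5 - 4} \left(-5\right) + 6\right) 52 = \left(\sqrt{-9} \left(-5\right) + 6\right) 52 = \left(3 i \left(-5\right) + 6\right) 52 = \left(- 15 i + 6\right) 52 = \left(6 - 15 i\right) 52 = 312 - 780 i$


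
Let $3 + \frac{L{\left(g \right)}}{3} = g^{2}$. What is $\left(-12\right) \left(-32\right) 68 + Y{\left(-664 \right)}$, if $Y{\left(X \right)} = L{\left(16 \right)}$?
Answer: $26871$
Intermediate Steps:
$L{\left(g \right)} = -9 + 3 g^{2}$
$Y{\left(X \right)} = 759$ ($Y{\left(X \right)} = -9 + 3 \cdot 16^{2} = -9 + 3 \cdot 256 = -9 + 768 = 759$)
$\left(-12\right) \left(-32\right) 68 + Y{\left(-664 \right)} = \left(-12\right) \left(-32\right) 68 + 759 = 384 \cdot 68 + 759 = 26112 + 759 = 26871$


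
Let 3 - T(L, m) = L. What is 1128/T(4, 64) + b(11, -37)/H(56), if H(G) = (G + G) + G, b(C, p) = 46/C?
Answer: -1042249/924 ≈ -1128.0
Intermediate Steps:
T(L, m) = 3 - L
H(G) = 3*G (H(G) = 2*G + G = 3*G)
1128/T(4, 64) + b(11, -37)/H(56) = 1128/(3 - 1*4) + (46/11)/((3*56)) = 1128/(3 - 4) + (46*(1/11))/168 = 1128/(-1) + (46/11)*(1/168) = 1128*(-1) + 23/924 = -1128 + 23/924 = -1042249/924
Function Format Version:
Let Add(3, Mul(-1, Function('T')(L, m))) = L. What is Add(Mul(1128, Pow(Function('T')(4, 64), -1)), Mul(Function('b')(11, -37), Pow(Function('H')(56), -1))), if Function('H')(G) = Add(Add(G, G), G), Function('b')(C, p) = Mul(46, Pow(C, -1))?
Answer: Rational(-1042249, 924) ≈ -1128.0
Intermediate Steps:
Function('T')(L, m) = Add(3, Mul(-1, L))
Function('H')(G) = Mul(3, G) (Function('H')(G) = Add(Mul(2, G), G) = Mul(3, G))
Add(Mul(1128, Pow(Function('T')(4, 64), -1)), Mul(Function('b')(11, -37), Pow(Function('H')(56), -1))) = Add(Mul(1128, Pow(Add(3, Mul(-1, 4)), -1)), Mul(Mul(46, Pow(11, -1)), Pow(Mul(3, 56), -1))) = Add(Mul(1128, Pow(Add(3, -4), -1)), Mul(Mul(46, Rational(1, 11)), Pow(168, -1))) = Add(Mul(1128, Pow(-1, -1)), Mul(Rational(46, 11), Rational(1, 168))) = Add(Mul(1128, -1), Rational(23, 924)) = Add(-1128, Rational(23, 924)) = Rational(-1042249, 924)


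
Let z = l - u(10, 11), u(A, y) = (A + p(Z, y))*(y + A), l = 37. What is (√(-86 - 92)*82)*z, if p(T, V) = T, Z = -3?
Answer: -9020*I*√178 ≈ -1.2034e+5*I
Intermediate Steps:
u(A, y) = (-3 + A)*(A + y) (u(A, y) = (A - 3)*(y + A) = (-3 + A)*(A + y))
z = -110 (z = 37 - (10² - 3*10 - 3*11 + 10*11) = 37 - (100 - 30 - 33 + 110) = 37 - 1*147 = 37 - 147 = -110)
(√(-86 - 92)*82)*z = (√(-86 - 92)*82)*(-110) = (√(-178)*82)*(-110) = ((I*√178)*82)*(-110) = (82*I*√178)*(-110) = -9020*I*√178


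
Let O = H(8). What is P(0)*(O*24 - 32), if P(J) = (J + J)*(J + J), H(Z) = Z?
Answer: 0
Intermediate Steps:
O = 8
P(J) = 4*J**2 (P(J) = (2*J)*(2*J) = 4*J**2)
P(0)*(O*24 - 32) = (4*0**2)*(8*24 - 32) = (4*0)*(192 - 32) = 0*160 = 0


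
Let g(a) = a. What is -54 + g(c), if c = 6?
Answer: -48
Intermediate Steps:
-54 + g(c) = -54 + 6 = -48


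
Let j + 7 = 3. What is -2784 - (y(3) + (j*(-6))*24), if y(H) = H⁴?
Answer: -3441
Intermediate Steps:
j = -4 (j = -7 + 3 = -4)
-2784 - (y(3) + (j*(-6))*24) = -2784 - (3⁴ - 4*(-6)*24) = -2784 - (81 + 24*24) = -2784 - (81 + 576) = -2784 - 1*657 = -2784 - 657 = -3441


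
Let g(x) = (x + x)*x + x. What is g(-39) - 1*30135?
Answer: -27132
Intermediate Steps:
g(x) = x + 2*x**2 (g(x) = (2*x)*x + x = 2*x**2 + x = x + 2*x**2)
g(-39) - 1*30135 = -39*(1 + 2*(-39)) - 1*30135 = -39*(1 - 78) - 30135 = -39*(-77) - 30135 = 3003 - 30135 = -27132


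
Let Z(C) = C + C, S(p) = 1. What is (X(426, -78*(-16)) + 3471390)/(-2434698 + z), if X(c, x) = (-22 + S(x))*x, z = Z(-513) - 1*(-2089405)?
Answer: -3445182/346319 ≈ -9.9480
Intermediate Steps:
Z(C) = 2*C
z = 2088379 (z = 2*(-513) - 1*(-2089405) = -1026 + 2089405 = 2088379)
X(c, x) = -21*x (X(c, x) = (-22 + 1)*x = -21*x)
(X(426, -78*(-16)) + 3471390)/(-2434698 + z) = (-(-1638)*(-16) + 3471390)/(-2434698 + 2088379) = (-21*1248 + 3471390)/(-346319) = (-26208 + 3471390)*(-1/346319) = 3445182*(-1/346319) = -3445182/346319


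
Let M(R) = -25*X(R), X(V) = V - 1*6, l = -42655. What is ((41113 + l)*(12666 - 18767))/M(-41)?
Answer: 9407742/1175 ≈ 8006.6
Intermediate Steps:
X(V) = -6 + V (X(V) = V - 6 = -6 + V)
M(R) = 150 - 25*R (M(R) = -25*(-6 + R) = 150 - 25*R)
((41113 + l)*(12666 - 18767))/M(-41) = ((41113 - 42655)*(12666 - 18767))/(150 - 25*(-41)) = (-1542*(-6101))/(150 + 1025) = 9407742/1175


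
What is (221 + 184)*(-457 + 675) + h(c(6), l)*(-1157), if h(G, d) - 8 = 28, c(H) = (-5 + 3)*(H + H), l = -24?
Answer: 46638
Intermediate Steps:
c(H) = -4*H
h(G, d) = 36 (h(G, d) = 8 + 28 = 36)
(221 + 184)*(-457 + 675) + h(c(6), l)*(-1157) = (221 + 184)*(-457 + 675) + 36*(-1157) = 405*218 - 41652 = 88290 - 41652 = 46638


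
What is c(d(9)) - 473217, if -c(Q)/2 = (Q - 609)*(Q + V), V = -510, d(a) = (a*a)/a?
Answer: -1074417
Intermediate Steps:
d(a) = a (d(a) = a²/a = a)
c(Q) = -2*(-609 + Q)*(-510 + Q) (c(Q) = -2*(Q - 609)*(Q - 510) = -2*(-609 + Q)*(-510 + Q))
c(d(9)) - 473217 = (-621180 - 2*9² + 2238*9) - 473217 = (-621180 - 2*81 + 20142) - 473217 = (-621180 - 162 + 20142) - 473217 = -601200 - 473217 = -1074417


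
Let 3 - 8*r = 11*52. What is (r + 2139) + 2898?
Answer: 39727/8 ≈ 4965.9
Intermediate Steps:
r = -569/8 (r = 3/8 - 11*52/8 = 3/8 - ⅛*572 = 3/8 - 143/2 = -569/8 ≈ -71.125)
(r + 2139) + 2898 = (-569/8 + 2139) + 2898 = 16543/8 + 2898 = 39727/8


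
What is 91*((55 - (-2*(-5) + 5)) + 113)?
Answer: 13923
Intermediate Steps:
91*((55 - (-2*(-5) + 5)) + 113) = 91*((55 - (10 + 5)) + 113) = 91*((55 - 1*15) + 113) = 91*((55 - 15) + 113) = 91*(40 + 113) = 91*153 = 13923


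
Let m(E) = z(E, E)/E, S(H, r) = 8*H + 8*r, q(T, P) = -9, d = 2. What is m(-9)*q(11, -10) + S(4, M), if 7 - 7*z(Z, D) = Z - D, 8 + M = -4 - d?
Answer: -79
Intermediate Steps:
M = -14 (M = -8 + (-4 - 1*2) = -8 + (-4 - 2) = -8 - 6 = -14)
z(Z, D) = 1 - Z/7 + D/7 (z(Z, D) = 1 - (Z - D)/7 = 1 + (-Z/7 + D/7) = 1 - Z/7 + D/7)
m(E) = 1/E (m(E) = (1 - E/7 + E/7)/E = 1/E)
m(-9)*q(11, -10) + S(4, M) = -9/(-9) + (8*4 + 8*(-14)) = -1/9*(-9) + (32 - 112) = 1 - 80 = -79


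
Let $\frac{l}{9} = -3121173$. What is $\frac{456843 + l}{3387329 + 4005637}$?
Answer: $- \frac{4605619}{1232161} \approx -3.7378$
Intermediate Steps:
$l = -28090557$ ($l = 9 \left(-3121173\right) = -28090557$)
$\frac{456843 + l}{3387329 + 4005637} = \frac{456843 - 28090557}{3387329 + 4005637} = - \frac{27633714}{7392966} = \left(-27633714\right) \frac{1}{7392966} = - \frac{4605619}{1232161}$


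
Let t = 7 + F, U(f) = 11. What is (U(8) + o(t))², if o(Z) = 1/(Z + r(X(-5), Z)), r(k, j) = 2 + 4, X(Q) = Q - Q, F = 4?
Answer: 35344/289 ≈ 122.30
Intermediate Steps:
X(Q) = 0
r(k, j) = 6
t = 11 (t = 7 + 4 = 11)
o(Z) = 1/(6 + Z) (o(Z) = 1/(Z + 6) = 1/(6 + Z))
(U(8) + o(t))² = (11 + 1/(6 + 11))² = (11 + 1/17)² = (188/17)² = 35344/289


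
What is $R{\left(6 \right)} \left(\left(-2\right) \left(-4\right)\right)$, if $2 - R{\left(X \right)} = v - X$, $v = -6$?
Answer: $112$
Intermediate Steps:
$R{\left(X \right)} = 8 + X$ ($R{\left(X \right)} = 2 - \left(-6 - X\right) = 2 + \left(6 + X\right) = 8 + X$)
$R{\left(6 \right)} \left(\left(-2\right) \left(-4\right)\right) = \left(8 + 6\right) \left(\left(-2\right) \left(-4\right)\right) = 14 \cdot 8 = 112$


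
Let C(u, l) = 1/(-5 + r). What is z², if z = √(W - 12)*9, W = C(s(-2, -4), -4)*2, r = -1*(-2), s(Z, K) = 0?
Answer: -1026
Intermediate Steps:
r = 2
C(u, l) = -⅓ (C(u, l) = 1/(-5 + 2) = 1/(-3) = -⅓)
W = -⅔ (W = -⅓*2 = -⅔ ≈ -0.66667)
z = 3*I*√114 (z = √(-⅔ - 12)*9 = √(-38/3)*9 = (I*√114/3)*9 = 3*I*√114 ≈ 32.031*I)
z² = (3*I*√114)² = -1026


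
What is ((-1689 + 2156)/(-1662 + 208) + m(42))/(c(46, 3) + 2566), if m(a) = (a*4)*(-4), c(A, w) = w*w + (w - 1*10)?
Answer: -977555/3733872 ≈ -0.26181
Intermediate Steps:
c(A, w) = -10 + w + w² (c(A, w) = w² + (w - 10) = w² + (-10 + w) = -10 + w + w²)
m(a) = -16*a (m(a) = (4*a)*(-4) = -16*a)
((-1689 + 2156)/(-1662 + 208) + m(42))/(c(46, 3) + 2566) = ((-1689 + 2156)/(-1662 + 208) - 16*42)/((-10 + 3 + 3²) + 2566) = (467/(-1454) - 672)/((-10 + 3 + 9) + 2566) = (467*(-1/1454) - 672)/(2 + 2566) = (-467/1454 - 672)/2568 = -977555/1454*1/2568 = -977555/3733872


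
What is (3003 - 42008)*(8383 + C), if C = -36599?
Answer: 1100565080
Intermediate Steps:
(3003 - 42008)*(8383 + C) = (3003 - 42008)*(8383 - 36599) = -39005*(-28216) = 1100565080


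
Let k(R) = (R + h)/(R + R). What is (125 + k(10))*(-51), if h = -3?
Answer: -127857/20 ≈ -6392.9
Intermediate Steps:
k(R) = (-3 + R)/(2*R) (k(R) = (R - 3)/(R + R) = (-3 + R)/((2*R)) = (-3 + R)*(1/(2*R)) = (-3 + R)/(2*R))
(125 + k(10))*(-51) = (125 + (1/2)*(-3 + 10)/10)*(-51) = (125 + (1/2)*(1/10)*7)*(-51) = (125 + 7/20)*(-51) = (2507/20)*(-51) = -127857/20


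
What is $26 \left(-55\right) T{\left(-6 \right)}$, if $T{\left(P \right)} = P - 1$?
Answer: $10010$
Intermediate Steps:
$T{\left(P \right)} = -1 + P$
$26 \left(-55\right) T{\left(-6 \right)} = 26 \left(-55\right) \left(-1 - 6\right) = \left(-1430\right) \left(-7\right) = 10010$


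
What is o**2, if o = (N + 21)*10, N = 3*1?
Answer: 57600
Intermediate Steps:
N = 3
o = 240 (o = (3 + 21)*10 = 24*10 = 240)
o**2 = 240**2 = 57600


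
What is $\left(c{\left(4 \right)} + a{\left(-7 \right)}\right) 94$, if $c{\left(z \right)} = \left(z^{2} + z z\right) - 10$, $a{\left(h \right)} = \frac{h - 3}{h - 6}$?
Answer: $\frac{27824}{13} \approx 2140.3$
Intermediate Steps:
$a{\left(h \right)} = \frac{-3 + h}{-6 + h}$
$c{\left(z \right)} = -10 + 2 z^{2}$ ($c{\left(z \right)} = \left(z^{2} + z^{2}\right) - 10 = 2 z^{2} - 10 = -10 + 2 z^{2}$)
$\left(c{\left(4 \right)} + a{\left(-7 \right)}\right) 94 = \left(\left(-10 + 2 \cdot 4^{2}\right) + \frac{-3 - 7}{-6 - 7}\right) 94 = \left(\left(-10 + 2 \cdot 16\right) + \frac{1}{-13} \left(-10\right)\right) 94 = \left(\left(-10 + 32\right) - - \frac{10}{13}\right) 94 = \left(22 + \frac{10}{13}\right) 94 = \frac{296}{13} \cdot 94 = \frac{27824}{13}$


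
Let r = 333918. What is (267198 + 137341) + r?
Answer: 738457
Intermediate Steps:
(267198 + 137341) + r = (267198 + 137341) + 333918 = 404539 + 333918 = 738457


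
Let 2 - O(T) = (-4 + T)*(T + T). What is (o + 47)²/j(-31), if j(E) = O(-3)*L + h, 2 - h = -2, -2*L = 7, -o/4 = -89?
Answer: 162409/144 ≈ 1127.8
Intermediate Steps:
o = 356 (o = -4*(-89) = 356)
L = -7/2 (L = -½*7 = -7/2 ≈ -3.5000)
h = 4 (h = 2 - 1*(-2) = 2 + 2 = 4)
O(T) = 2 - 2*T*(-4 + T) (O(T) = 2 - (-4 + T)*(T + T) = 2 - (-4 + T)*2*T = 2 - 2*T*(-4 + T))
j(E) = 144 (j(E) = (2 - 2*(-3)² + 8*(-3))*(-7/2) + 4 = (2 - 2*9 - 24)*(-7/2) + 4 = (2 - 18 - 24)*(-7/2) + 4 = -40*(-7/2) + 4 = 140 + 4 = 144)
(o + 47)²/j(-31) = (356 + 47)²/144 = 403²*(1/144) = 162409*(1/144) = 162409/144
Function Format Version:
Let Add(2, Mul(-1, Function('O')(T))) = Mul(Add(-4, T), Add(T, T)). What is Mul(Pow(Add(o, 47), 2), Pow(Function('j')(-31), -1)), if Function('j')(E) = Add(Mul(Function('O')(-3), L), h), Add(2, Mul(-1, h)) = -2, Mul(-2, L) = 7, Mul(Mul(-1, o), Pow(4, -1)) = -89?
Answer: Rational(162409, 144) ≈ 1127.8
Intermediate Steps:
o = 356 (o = Mul(-4, -89) = 356)
L = Rational(-7, 2) (L = Mul(Rational(-1, 2), 7) = Rational(-7, 2) ≈ -3.5000)
h = 4 (h = Add(2, Mul(-1, -2)) = Add(2, 2) = 4)
Function('O')(T) = Add(2, Mul(-2, T, Add(-4, T))) (Function('O')(T) = Add(2, Mul(-1, Mul(Add(-4, T), Add(T, T)))) = Add(2, Mul(-1, Mul(Add(-4, T), Mul(2, T)))) = Add(2, Mul(-1, Mul(2, T, Add(-4, T)))) = Add(2, Mul(-2, T, Add(-4, T))))
Function('j')(E) = 144 (Function('j')(E) = Add(Mul(Add(2, Mul(-2, Pow(-3, 2)), Mul(8, -3)), Rational(-7, 2)), 4) = Add(Mul(Add(2, Mul(-2, 9), -24), Rational(-7, 2)), 4) = Add(Mul(Add(2, -18, -24), Rational(-7, 2)), 4) = Add(Mul(-40, Rational(-7, 2)), 4) = Add(140, 4) = 144)
Mul(Pow(Add(o, 47), 2), Pow(Function('j')(-31), -1)) = Mul(Pow(Add(356, 47), 2), Pow(144, -1)) = Mul(Pow(403, 2), Rational(1, 144)) = Mul(162409, Rational(1, 144)) = Rational(162409, 144)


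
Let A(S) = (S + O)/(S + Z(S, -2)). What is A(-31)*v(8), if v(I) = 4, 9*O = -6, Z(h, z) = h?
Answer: 190/93 ≈ 2.0430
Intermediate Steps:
O = -2/3 (O = (1/9)*(-6) = -2/3 ≈ -0.66667)
A(S) = (-2/3 + S)/(2*S) (A(S) = (S - 2/3)/(S + S) = (-2/3 + S)/((2*S)) = (-2/3 + S)*(1/(2*S)) = (-2/3 + S)/(2*S))
A(-31)*v(8) = ((1/6)*(-2 + 3*(-31))/(-31))*4 = ((1/6)*(-1/31)*(-2 - 93))*4 = ((1/6)*(-1/31)*(-95))*4 = (95/186)*4 = 190/93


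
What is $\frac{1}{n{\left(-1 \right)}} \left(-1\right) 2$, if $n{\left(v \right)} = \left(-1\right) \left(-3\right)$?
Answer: $- \frac{2}{3} \approx -0.66667$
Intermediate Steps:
$n{\left(v \right)} = 3$
$\frac{1}{n{\left(-1 \right)}} \left(-1\right) 2 = \frac{1}{3} \left(-1\right) 2 = \left(- \frac{1}{3}\right) 2 = - \frac{2}{3}$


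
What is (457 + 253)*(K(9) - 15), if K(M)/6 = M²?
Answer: 334410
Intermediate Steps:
K(M) = 6*M²
(457 + 253)*(K(9) - 15) = (457 + 253)*(6*9² - 15) = 710*(6*81 - 15) = 710*(486 - 15) = 710*471 = 334410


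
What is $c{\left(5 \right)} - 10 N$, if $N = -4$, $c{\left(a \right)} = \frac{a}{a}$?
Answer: $41$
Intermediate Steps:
$c{\left(a \right)} = 1$
$c{\left(5 \right)} - 10 N = 1 - -40 = 1 + 40 = 41$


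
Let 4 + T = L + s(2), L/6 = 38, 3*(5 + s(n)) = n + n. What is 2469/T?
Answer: 7407/661 ≈ 11.206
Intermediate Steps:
s(n) = -5 + 2*n/3 (s(n) = -5 + (n + n)/3 = -5 + (2*n)/3 = -5 + 2*n/3)
L = 228 (L = 6*38 = 228)
T = 661/3 (T = -4 + (228 + (-5 + (2/3)*2)) = -4 + (228 + (-5 + 4/3)) = -4 + (228 - 11/3) = -4 + 673/3 = 661/3 ≈ 220.33)
2469/T = 2469/(661/3) = 2469*(3/661) = 7407/661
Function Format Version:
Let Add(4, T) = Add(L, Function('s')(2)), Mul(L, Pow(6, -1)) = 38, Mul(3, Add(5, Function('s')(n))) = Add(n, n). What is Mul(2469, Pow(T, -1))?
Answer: Rational(7407, 661) ≈ 11.206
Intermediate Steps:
Function('s')(n) = Add(-5, Mul(Rational(2, 3), n)) (Function('s')(n) = Add(-5, Mul(Rational(1, 3), Add(n, n))) = Add(-5, Mul(Rational(1, 3), Mul(2, n))) = Add(-5, Mul(Rational(2, 3), n)))
L = 228 (L = Mul(6, 38) = 228)
T = Rational(661, 3) (T = Add(-4, Add(228, Add(-5, Mul(Rational(2, 3), 2)))) = Add(-4, Add(228, Add(-5, Rational(4, 3)))) = Add(-4, Add(228, Rational(-11, 3))) = Add(-4, Rational(673, 3)) = Rational(661, 3) ≈ 220.33)
Mul(2469, Pow(T, -1)) = Mul(2469, Pow(Rational(661, 3), -1)) = Mul(2469, Rational(3, 661)) = Rational(7407, 661)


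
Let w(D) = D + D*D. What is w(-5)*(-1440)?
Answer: -28800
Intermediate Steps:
w(D) = D + D**2
w(-5)*(-1440) = -5*(1 - 5)*(-1440) = -5*(-4)*(-1440) = 20*(-1440) = -28800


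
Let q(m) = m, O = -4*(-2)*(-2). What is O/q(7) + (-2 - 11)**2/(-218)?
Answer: -4671/1526 ≈ -3.0609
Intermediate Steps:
O = -16 (O = 8*(-2) = -16)
O/q(7) + (-2 - 11)**2/(-218) = -16/7 + (-2 - 11)**2/(-218) = -16*1/7 + (-13)**2*(-1/218) = -16/7 + 169*(-1/218) = -16/7 - 169/218 = -4671/1526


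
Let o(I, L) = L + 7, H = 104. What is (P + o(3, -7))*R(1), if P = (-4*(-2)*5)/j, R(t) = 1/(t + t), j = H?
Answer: 5/26 ≈ 0.19231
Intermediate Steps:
j = 104
o(I, L) = 7 + L
R(t) = 1/(2*t)
P = 5/13 (P = (-4*(-2)*5)/104 = (8*5)*(1/104) = 40*(1/104) = 5/13 ≈ 0.38462)
(P + o(3, -7))*R(1) = (5/13 + (7 - 7))*((½)/1) = (5/13 + 0)*((½)*1) = (5/13)*(½) = 5/26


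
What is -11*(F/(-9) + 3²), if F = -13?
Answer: -1034/9 ≈ -114.89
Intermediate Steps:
-11*(F/(-9) + 3²) = -11*(-13/(-9) + 3²) = -11*(-13*(-⅑) + 9) = -11*(13/9 + 9) = -11*94/9 = -1034/9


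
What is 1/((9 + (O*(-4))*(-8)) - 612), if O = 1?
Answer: -1/571 ≈ -0.0017513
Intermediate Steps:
1/((9 + (O*(-4))*(-8)) - 612) = 1/((9 + (1*(-4))*(-8)) - 612) = 1/((9 - 4*(-8)) - 612) = 1/((9 + 32) - 612) = 1/(41 - 612) = 1/(-571) = -1/571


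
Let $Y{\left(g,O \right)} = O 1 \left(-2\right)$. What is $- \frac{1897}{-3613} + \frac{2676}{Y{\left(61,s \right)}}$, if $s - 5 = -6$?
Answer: $\frac{4836091}{3613} \approx 1338.5$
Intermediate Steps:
$s = -1$ ($s = 5 - 6 = -1$)
$Y{\left(g,O \right)} = - 2 O$ ($Y{\left(g,O \right)} = O \left(-2\right) = - 2 O$)
$- \frac{1897}{-3613} + \frac{2676}{Y{\left(61,s \right)}} = - \frac{1897}{-3613} + \frac{2676}{\left(-2\right) \left(-1\right)} = \left(-1897\right) \left(- \frac{1}{3613}\right) + \frac{2676}{2} = \frac{1897}{3613} + 2676 \cdot \frac{1}{2} = \frac{1897}{3613} + 1338 = \frac{4836091}{3613}$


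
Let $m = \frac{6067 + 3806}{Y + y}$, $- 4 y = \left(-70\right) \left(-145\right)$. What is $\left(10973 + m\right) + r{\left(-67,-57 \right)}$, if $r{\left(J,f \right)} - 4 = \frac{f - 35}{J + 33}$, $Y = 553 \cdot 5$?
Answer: $\frac{85263707}{7735} \approx 11023.0$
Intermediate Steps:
$y = - \frac{5075}{2}$ ($y = - \frac{\left(-70\right) \left(-145\right)}{4} = \left(- \frac{1}{4}\right) 10150 = - \frac{5075}{2} \approx -2537.5$)
$Y = 2765$
$r{\left(J,f \right)} = 4 + \frac{-35 + f}{33 + J}$ ($r{\left(J,f \right)} = 4 + \frac{f - 35}{J + 33} = 4 + \frac{-35 + f}{33 + J}$)
$m = \frac{19746}{455}$ ($m = \frac{6067 + 3806}{2765 - \frac{5075}{2}} = \frac{9873}{\frac{455}{2}} = 9873 \cdot \frac{2}{455} = \frac{19746}{455} \approx 43.398$)
$\left(10973 + m\right) + r{\left(-67,-57 \right)} = \left(10973 + \frac{19746}{455}\right) + \frac{97 - 57 + 4 \left(-67\right)}{33 - 67} = \frac{5012461}{455} + \frac{97 - 57 - 268}{-34} = \frac{5012461}{455} - - \frac{114}{17} = \frac{5012461}{455} + \frac{114}{17} = \frac{85263707}{7735}$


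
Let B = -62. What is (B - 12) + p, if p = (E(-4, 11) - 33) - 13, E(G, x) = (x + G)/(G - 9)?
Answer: -1567/13 ≈ -120.54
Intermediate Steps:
E(G, x) = (G + x)/(-9 + G)
p = -605/13 (p = ((-4 + 11)/(-9 - 4) - 33) - 13 = (7/(-13) - 33) - 13 = (-1/13*7 - 33) - 13 = (-7/13 - 33) - 13 = -436/13 - 13 = -605/13 ≈ -46.538)
(B - 12) + p = (-62 - 12) - 605/13 = -74 - 605/13 = -1567/13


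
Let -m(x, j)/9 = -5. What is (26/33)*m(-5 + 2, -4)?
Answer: 390/11 ≈ 35.455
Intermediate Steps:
m(x, j) = 45 (m(x, j) = -9*(-5) = 45)
(26/33)*m(-5 + 2, -4) = (26/33)*45 = 390/11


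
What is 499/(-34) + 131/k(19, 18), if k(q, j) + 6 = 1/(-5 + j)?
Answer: -96325/2618 ≈ -36.793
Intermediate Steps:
k(q, j) = -6 + 1/(-5 + j)
499/(-34) + 131/k(19, 18) = 499/(-34) + 131/(((31 - 6*18)/(-5 + 18))) = 499*(-1/34) + 131/(((31 - 108)/13)) = -499/34 + 131/(((1/13)*(-77))) = -499/34 + 131/(-77/13) = -499/34 + 131*(-13/77) = -499/34 - 1703/77 = -96325/2618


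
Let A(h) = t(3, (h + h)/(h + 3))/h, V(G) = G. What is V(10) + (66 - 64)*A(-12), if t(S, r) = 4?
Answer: 28/3 ≈ 9.3333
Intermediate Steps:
A(h) = 4/h
V(10) + (66 - 64)*A(-12) = 10 + (66 - 64)*(4/(-12)) = 10 + 2*(4*(-1/12)) = 10 + 2*(-⅓) = 10 - ⅔ = 28/3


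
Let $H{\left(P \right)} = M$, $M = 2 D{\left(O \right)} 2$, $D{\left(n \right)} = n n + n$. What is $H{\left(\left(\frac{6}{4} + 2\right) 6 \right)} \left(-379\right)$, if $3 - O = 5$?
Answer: $-3032$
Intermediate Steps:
$O = -2$ ($O = 3 - 5 = -2$)
$D{\left(n \right)} = n + n^{2}$ ($D{\left(n \right)} = n^{2} + n = n + n^{2}$)
$M = 8$ ($M = 2 \left(- 2 \left(1 - 2\right)\right) 2 = 2 \left(\left(-2\right) \left(-1\right)\right) 2 = 2 \cdot 2 \cdot 2 = 4 \cdot 2 = 8$)
$H{\left(P \right)} = 8$
$H{\left(\left(\frac{6}{4} + 2\right) 6 \right)} \left(-379\right) = 8 \left(-379\right) = -3032$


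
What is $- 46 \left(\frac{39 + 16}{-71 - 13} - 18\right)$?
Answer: $\frac{36041}{42} \approx 858.12$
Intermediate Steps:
$- 46 \left(\frac{39 + 16}{-71 - 13} - 18\right) = - 46 \left(\frac{55}{-84} - 18\right) = - 46 \left(55 \left(- \frac{1}{84}\right) - 18\right) = - 46 \left(- \frac{55}{84} - 18\right) = \left(-46\right) \left(- \frac{1567}{84}\right) = \frac{36041}{42}$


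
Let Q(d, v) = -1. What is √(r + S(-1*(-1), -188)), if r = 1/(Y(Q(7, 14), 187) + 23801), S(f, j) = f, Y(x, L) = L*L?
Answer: √383774630/19590 ≈ 1.0000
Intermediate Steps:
Y(x, L) = L²
r = 1/58770 (r = 1/(187² + 23801) = 1/(34969 + 23801) = 1/58770 ≈ 1.7015e-5)
√(r + S(-1*(-1), -188)) = √(1/58770 - 1*(-1)) = √(1/58770 + 1) = √(58771/58770) = √383774630/19590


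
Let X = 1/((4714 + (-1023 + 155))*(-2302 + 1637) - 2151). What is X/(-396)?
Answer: 1/1013657436 ≈ 9.8653e-10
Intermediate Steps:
X = -1/2559741 (X = 1/((4714 - 868)*(-665) - 2151) = 1/(3846*(-665) - 2151) = 1/(-2557590 - 2151) = 1/(-2559741) = -1/2559741 ≈ -3.9066e-7)
X/(-396) = -1/2559741/(-396) = -1/2559741*(-1/396) = 1/1013657436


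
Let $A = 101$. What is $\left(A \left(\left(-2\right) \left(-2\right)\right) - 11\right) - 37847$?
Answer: $-37454$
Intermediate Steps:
$\left(A \left(\left(-2\right) \left(-2\right)\right) - 11\right) - 37847 = \left(101 \left(\left(-2\right) \left(-2\right)\right) - 11\right) - 37847 = \left(101 \cdot 4 - 11\right) - 37847 = \left(404 - 11\right) - 37847 = 393 - 37847 = -37454$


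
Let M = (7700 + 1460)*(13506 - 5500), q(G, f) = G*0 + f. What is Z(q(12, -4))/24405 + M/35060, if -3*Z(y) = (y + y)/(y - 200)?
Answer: 13691508692314/6545640645 ≈ 2091.7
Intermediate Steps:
q(G, f) = f (q(G, f) = 0 + f = f)
Z(y) = -2*y/(3*(-200 + y)) (Z(y) = -(y + y)/(3*(y - 200)) = -2*y/(3*(-200 + y)))
M = 73334960 (M = 9160*8006 = 73334960)
Z(q(12, -4))/24405 + M/35060 = -2*(-4)/(-600 + 3*(-4))/24405 + 73334960/35060 = -2*(-4)/(-600 - 12)*(1/24405) + 73334960*(1/35060) = -2*(-4)/(-612)*(1/24405) + 3666748/1753 = -2*(-4)*(-1/612)*(1/24405) + 3666748/1753 = -2/153*1/24405 + 3666748/1753 = -2/3733965 + 3666748/1753 = 13691508692314/6545640645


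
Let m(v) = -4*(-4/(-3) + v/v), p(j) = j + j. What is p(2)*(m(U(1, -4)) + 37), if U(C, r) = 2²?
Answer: 332/3 ≈ 110.67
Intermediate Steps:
p(j) = 2*j
U(C, r) = 4
m(v) = -28/3 (m(v) = -4*(-4*(-⅓) + 1) = -4*(4/3 + 1) = -4*7/3 = -28/3)
p(2)*(m(U(1, -4)) + 37) = (2*2)*(-28/3 + 37) = 4*(83/3) = 332/3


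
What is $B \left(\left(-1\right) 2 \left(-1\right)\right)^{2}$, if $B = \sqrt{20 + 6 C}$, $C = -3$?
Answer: $4 \sqrt{2} \approx 5.6569$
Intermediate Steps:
$B = \sqrt{2}$ ($B = \sqrt{20 + 6 \left(-3\right)} = \sqrt{20 - 18} = \sqrt{2} \approx 1.4142$)
$B \left(\left(-1\right) 2 \left(-1\right)\right)^{2} = \sqrt{2} \left(\left(-1\right) 2 \left(-1\right)\right)^{2} = \sqrt{2} \left(\left(-2\right) \left(-1\right)\right)^{2} = \sqrt{2} \cdot 2^{2} = \sqrt{2} \cdot 4 = 4 \sqrt{2}$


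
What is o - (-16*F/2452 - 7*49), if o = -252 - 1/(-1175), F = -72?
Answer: 65207238/720275 ≈ 90.531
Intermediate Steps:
o = -296099/1175 (o = -252 - 1*(-1/1175) = -252 + 1/1175 = -296099/1175 ≈ -252.00)
o - (-16*F/2452 - 7*49) = -296099/1175 - (-16*(-72)/2452 - 7*49) = -296099/1175 - (1152*(1/2452) - 1*343) = -296099/1175 - (288/613 - 343) = -296099/1175 - 1*(-209971/613) = -296099/1175 + 209971/613 = 65207238/720275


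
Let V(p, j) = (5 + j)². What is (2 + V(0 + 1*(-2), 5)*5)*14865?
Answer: 7462230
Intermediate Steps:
(2 + V(0 + 1*(-2), 5)*5)*14865 = (2 + (5 + 5)²*5)*14865 = (2 + 10²*5)*14865 = (2 + 100*5)*14865 = (2 + 500)*14865 = 502*14865 = 7462230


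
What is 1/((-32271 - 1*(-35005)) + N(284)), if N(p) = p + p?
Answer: 1/3302 ≈ 0.00030285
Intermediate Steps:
N(p) = 2*p
1/((-32271 - 1*(-35005)) + N(284)) = 1/((-32271 - 1*(-35005)) + 2*284) = 1/((-32271 + 35005) + 568) = 1/(2734 + 568) = 1/3302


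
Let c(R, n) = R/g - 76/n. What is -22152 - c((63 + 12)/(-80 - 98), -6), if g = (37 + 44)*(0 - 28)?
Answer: -2982654889/134568 ≈ -22165.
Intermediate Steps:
g = -2268 (g = 81*(-28) = -2268)
c(R, n) = -76/n - R/2268 (c(R, n) = R/(-2268) - 76/n = R*(-1/2268) - 76/n = -R/2268 - 76/n = -76/n - R/2268)
-22152 - c((63 + 12)/(-80 - 98), -6) = -22152 - (-76/(-6) - (63 + 12)/(2268*(-80 - 98))) = -22152 - (-76*(-⅙) - 25/(756*(-178))) = -22152 - (38/3 - 25*(-1)/(756*178)) = -22152 - (38/3 - 1/2268*(-75/178)) = -22152 - (38/3 + 25/134568) = -22152 - 1*1704553/134568 = -22152 - 1704553/134568 = -2982654889/134568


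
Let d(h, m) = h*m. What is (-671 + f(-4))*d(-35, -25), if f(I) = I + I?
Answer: -594125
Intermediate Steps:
f(I) = 2*I
(-671 + f(-4))*d(-35, -25) = (-671 + 2*(-4))*(-35*(-25)) = (-671 - 8)*875 = -679*875 = -594125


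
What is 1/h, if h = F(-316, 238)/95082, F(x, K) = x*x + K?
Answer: 47541/50047 ≈ 0.94993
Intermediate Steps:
F(x, K) = K + x² (F(x, K) = x² + K = K + x²)
h = 50047/47541 (h = (238 + (-316)²)/95082 = (238 + 99856)*(1/95082) = 100094*(1/95082) = 50047/47541 ≈ 1.0527)
1/h = 1/(50047/47541) = 47541/50047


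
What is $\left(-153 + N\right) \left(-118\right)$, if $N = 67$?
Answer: $10148$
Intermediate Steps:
$\left(-153 + N\right) \left(-118\right) = \left(-153 + 67\right) \left(-118\right) = \left(-86\right) \left(-118\right) = 10148$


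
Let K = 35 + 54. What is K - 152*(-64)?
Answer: 9817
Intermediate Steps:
K = 89
K - 152*(-64) = 89 - 152*(-64) = 89 + 9728 = 9817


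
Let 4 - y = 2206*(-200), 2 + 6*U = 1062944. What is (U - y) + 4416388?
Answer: 4152341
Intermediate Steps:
U = 177157 (U = -1/3 + (1/6)*1062944 = -1/3 + 531472/3 = 177157)
y = 441204 (y = 4 - 2206*(-200) = 4 - 1*(-441200) = 4 + 441200 = 441204)
(U - y) + 4416388 = (177157 - 1*441204) + 4416388 = (177157 - 441204) + 4416388 = -264047 + 4416388 = 4152341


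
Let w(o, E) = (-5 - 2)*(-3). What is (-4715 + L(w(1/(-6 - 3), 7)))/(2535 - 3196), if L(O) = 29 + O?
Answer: 4665/661 ≈ 7.0575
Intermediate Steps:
w(o, E) = 21 (w(o, E) = -7*(-3) = 21)
(-4715 + L(w(1/(-6 - 3), 7)))/(2535 - 3196) = (-4715 + (29 + 21))/(2535 - 3196) = (-4715 + 50)/(-661) = -4665*(-1/661) = 4665/661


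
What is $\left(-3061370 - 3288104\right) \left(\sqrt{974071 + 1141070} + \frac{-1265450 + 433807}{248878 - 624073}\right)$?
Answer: $- \frac{5280495605782}{375195} - 6349474 \sqrt{2115141} \approx -9.2484 \cdot 10^{9}$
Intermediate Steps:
$\left(-3061370 - 3288104\right) \left(\sqrt{974071 + 1141070} + \frac{-1265450 + 433807}{248878 - 624073}\right) = - 6349474 \left(\sqrt{2115141} - \frac{831643}{-375195}\right) = - 6349474 \left(\sqrt{2115141} - - \frac{831643}{375195}\right) = - 6349474 \left(\sqrt{2115141} + \frac{831643}{375195}\right) = - 6349474 \left(\frac{831643}{375195} + \sqrt{2115141}\right) = - \frac{5280495605782}{375195} - 6349474 \sqrt{2115141}$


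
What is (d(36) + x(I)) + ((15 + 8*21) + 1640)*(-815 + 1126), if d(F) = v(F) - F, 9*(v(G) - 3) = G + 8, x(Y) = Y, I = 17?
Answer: 5102477/9 ≈ 5.6694e+5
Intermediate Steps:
v(G) = 35/9 + G/9 (v(G) = 3 + (G + 8)/9 = 3 + (8 + G)/9 = 3 + (8/9 + G/9) = 35/9 + G/9)
d(F) = 35/9 - 8*F/9 (d(F) = (35/9 + F/9) - F = 35/9 - 8*F/9)
(d(36) + x(I)) + ((15 + 8*21) + 1640)*(-815 + 1126) = ((35/9 - 8/9*36) + 17) + ((15 + 8*21) + 1640)*(-815 + 1126) = ((35/9 - 32) + 17) + ((15 + 168) + 1640)*311 = (-253/9 + 17) + (183 + 1640)*311 = -100/9 + 1823*311 = -100/9 + 566953 = 5102477/9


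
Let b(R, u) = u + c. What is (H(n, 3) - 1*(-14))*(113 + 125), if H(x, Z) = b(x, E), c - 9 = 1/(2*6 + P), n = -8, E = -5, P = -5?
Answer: 4318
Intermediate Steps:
c = 64/7 (c = 9 + 1/(2*6 - 5) = 9 + 1/(12 - 5) = 9 + 1/7 = 64/7 ≈ 9.1429)
b(R, u) = 64/7 + u (b(R, u) = u + 64/7 = 64/7 + u)
H(x, Z) = 29/7 (H(x, Z) = 64/7 - 5 = 29/7)
(H(n, 3) - 1*(-14))*(113 + 125) = (29/7 - 1*(-14))*(113 + 125) = (29/7 + 14)*238 = (127/7)*238 = 4318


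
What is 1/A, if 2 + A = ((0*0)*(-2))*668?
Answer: -1/2 ≈ -0.50000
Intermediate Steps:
A = -2 (A = -2 + ((0*0)*(-2))*668 = -2 + (0*(-2))*668 = -2 + 0*668 = -2 + 0 = -2)
1/A = 1/(-2) = -1/2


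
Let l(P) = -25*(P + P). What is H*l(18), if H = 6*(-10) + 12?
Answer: 43200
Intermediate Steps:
l(P) = -50*P
H = -48 (H = -60 + 12 = -48)
H*l(18) = -(-2400)*18 = -48*(-900) = 43200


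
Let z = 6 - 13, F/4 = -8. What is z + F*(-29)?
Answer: 921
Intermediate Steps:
F = -32 (F = 4*(-8) = -32)
z = -7
z + F*(-29) = -7 - 32*(-29) = -7 + 928 = 921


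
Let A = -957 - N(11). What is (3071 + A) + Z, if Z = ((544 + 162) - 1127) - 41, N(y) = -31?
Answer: 1683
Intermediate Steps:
A = -926 (A = -957 - 1*(-31) = -957 + 31 = -926)
Z = -462 (Z = (706 - 1127) - 41 = -421 - 41 = -462)
(3071 + A) + Z = (3071 - 926) - 462 = 2145 - 462 = 1683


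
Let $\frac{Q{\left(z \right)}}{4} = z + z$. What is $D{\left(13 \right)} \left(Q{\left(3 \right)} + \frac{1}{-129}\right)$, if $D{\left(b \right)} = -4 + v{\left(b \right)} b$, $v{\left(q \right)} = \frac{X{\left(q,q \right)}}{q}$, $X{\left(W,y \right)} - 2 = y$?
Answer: $\frac{34045}{129} \approx 263.91$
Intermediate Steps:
$X{\left(W,y \right)} = 2 + y$
$v{\left(q \right)} = \frac{2 + q}{q}$
$Q{\left(z \right)} = 8 z$ ($Q{\left(z \right)} = 4 \left(z + z\right) = 4 \cdot 2 z = 8 z$)
$D{\left(b \right)} = -2 + b$ ($D{\left(b \right)} = -4 + \frac{2 + b}{b} b = -4 + \left(2 + b\right) = -2 + b$)
$D{\left(13 \right)} \left(Q{\left(3 \right)} + \frac{1}{-129}\right) = \left(-2 + 13\right) \left(8 \cdot 3 + \frac{1}{-129}\right) = 11 \left(24 - \frac{1}{129}\right) = 11 \cdot \frac{3095}{129} = \frac{34045}{129}$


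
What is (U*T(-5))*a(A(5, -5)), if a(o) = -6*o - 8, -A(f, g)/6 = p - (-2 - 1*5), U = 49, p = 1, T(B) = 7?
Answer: 96040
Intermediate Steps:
A(f, g) = -48 (A(f, g) = -6*(1 - (-2 - 1*5)) = -6*(1 - (-2 - 5)) = -6*(1 - 1*(-7)) = -6*(1 + 7) = -6*8 = -48)
a(o) = -8 - 6*o
(U*T(-5))*a(A(5, -5)) = (49*7)*(-8 - 6*(-48)) = 343*(-8 + 288) = 343*280 = 96040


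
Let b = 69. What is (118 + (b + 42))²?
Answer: 52441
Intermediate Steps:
(118 + (b + 42))² = (118 + (69 + 42))² = (118 + 111)² = 229² = 52441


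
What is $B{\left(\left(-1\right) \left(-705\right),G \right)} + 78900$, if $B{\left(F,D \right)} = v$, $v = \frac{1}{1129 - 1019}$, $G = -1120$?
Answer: $\frac{8679001}{110} \approx 78900.0$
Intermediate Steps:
$v = \frac{1}{110} \approx 0.0090909$
$B{\left(F,D \right)} = \frac{1}{110}$
$B{\left(\left(-1\right) \left(-705\right),G \right)} + 78900 = \frac{1}{110} + 78900 = \frac{8679001}{110}$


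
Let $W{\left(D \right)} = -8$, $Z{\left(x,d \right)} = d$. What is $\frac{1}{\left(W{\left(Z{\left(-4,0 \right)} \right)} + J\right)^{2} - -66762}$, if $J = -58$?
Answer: $\frac{1}{71118} \approx 1.4061 \cdot 10^{-5}$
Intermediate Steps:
$\frac{1}{\left(W{\left(Z{\left(-4,0 \right)} \right)} + J\right)^{2} - -66762} = \frac{1}{\left(-8 - 58\right)^{2} - -66762} = \frac{1}{\left(-66\right)^{2} + 66762} = \frac{1}{4356 + 66762} = \frac{1}{71118}$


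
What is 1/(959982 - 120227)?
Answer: 1/839755 ≈ 1.1908e-6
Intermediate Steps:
1/(959982 - 120227) = 1/839755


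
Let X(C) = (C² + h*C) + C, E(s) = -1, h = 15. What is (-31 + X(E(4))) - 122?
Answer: -168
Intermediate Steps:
X(C) = C² + 16*C (X(C) = (C² + 15*C) + C = C² + 16*C)
(-31 + X(E(4))) - 122 = (-31 - (16 - 1)) - 122 = (-31 - 1*15) - 122 = (-31 - 15) - 122 = -46 - 122 = -168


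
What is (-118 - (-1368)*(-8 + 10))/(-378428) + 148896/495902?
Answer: 1251094183/4265072774 ≈ 0.29333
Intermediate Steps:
(-118 - (-1368)*(-8 + 10))/(-378428) + 148896/495902 = (-118 - (-1368)*2)*(-1/378428) + 148896*(1/495902) = (-118 - 152*(-18))*(-1/378428) + 6768/22541 = (-118 + 2736)*(-1/378428) + 6768/22541 = 2618*(-1/378428) + 6768/22541 = -1309/189214 + 6768/22541 = 1251094183/4265072774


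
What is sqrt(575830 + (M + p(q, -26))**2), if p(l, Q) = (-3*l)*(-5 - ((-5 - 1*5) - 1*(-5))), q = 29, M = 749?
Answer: sqrt(1136831) ≈ 1066.2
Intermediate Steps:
p(l, Q) = 0 (p(l, Q) = (-3*l)*(-5 - ((-5 - 5) + 5)) = (-3*l)*(-5 - (-10 + 5)) = (-3*l)*(-5 - 1*(-5)) = (-3*l)*(-5 + 5) = -3*l*0 = 0)
sqrt(575830 + (M + p(q, -26))**2) = sqrt(575830 + (749 + 0)**2) = sqrt(575830 + 749**2) = sqrt(575830 + 561001) = sqrt(1136831)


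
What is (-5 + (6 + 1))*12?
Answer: 24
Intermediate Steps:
(-5 + (6 + 1))*12 = (-5 + 7)*12 = 2*12 = 24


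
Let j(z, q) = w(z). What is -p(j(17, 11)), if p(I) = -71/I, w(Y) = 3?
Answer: 71/3 ≈ 23.667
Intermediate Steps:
j(z, q) = 3
-p(j(17, 11)) = -(-71)/3 = -1*(-71/3) = 71/3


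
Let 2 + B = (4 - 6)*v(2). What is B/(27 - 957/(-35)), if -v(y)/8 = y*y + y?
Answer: 1645/951 ≈ 1.7298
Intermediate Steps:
v(y) = -8*y - 8*y² (v(y) = -8*(y*y + y) = -8*(y² + y) = -8*(y + y²) = -8*y - 8*y²)
B = 94 (B = -2 + (4 - 6)*(-8*2*(1 + 2)) = -2 - (-16)*2*3 = -2 - 2*(-48) = -2 + 96 = 94)
B/(27 - 957/(-35)) = 94/(27 - 957/(-35)) = 94/(27 - 957*(-1)/35) = 94/(27 - 29*(-33/35)) = 94/(27 + 957/35) = 94/(1902/35) = 94*(35/1902) = 1645/951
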